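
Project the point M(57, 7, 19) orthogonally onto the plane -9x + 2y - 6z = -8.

n = (-9, 2, -6), |n|² = 121, and n·M − (-8) = -605.
t = -605/121 = -5, so the foot is M − t·n = (57, 7, 19) − (-5)·(-9, 2, -6) = (12, 17, -11).

(12, 17, -11)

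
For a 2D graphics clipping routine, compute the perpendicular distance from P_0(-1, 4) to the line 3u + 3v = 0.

d = |3·(-1) + 3·4 − 0| / √(9 + 9) = |9|/(3√2) = 3/√2.

3√2/2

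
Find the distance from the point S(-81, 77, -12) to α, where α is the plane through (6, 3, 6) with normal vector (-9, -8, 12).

The plane has equation n·(r − (6, 3, 6)) = 0, i.e. n·r = -6.
n = (-9, -8, 12); n·P − (-6) = -25; |n| = 17; distance = 25/17.

25/17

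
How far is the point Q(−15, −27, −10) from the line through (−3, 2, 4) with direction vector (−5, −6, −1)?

Direction vector d = (−5, −6, −1).
AP = (−12, −29, −14); AP·d = 248, |AP|² = 1181, |d|² = 62.
distance² = |AP|² − (AP·d)²/|d|² = 1181 − 61504/62 = 189, so the distance is 3√21.

3√21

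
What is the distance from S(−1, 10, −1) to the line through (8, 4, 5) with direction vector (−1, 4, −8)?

Direction vector d = (−1, 4, −8).
AP = (−9, 6, −6), and AP × d = (−24, −66, −30).
|AP × d|² = 5832 and |d|² = 81, so the distance is √(5832/81) = √72 = 6√2.

6√2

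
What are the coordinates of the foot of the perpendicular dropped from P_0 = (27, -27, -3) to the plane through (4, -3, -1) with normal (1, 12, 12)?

(28, -15, 9)

The perpendicular from P_0 has direction n = (1, 12, 12): r = (27, -27, -3) + t(1, 12, 12).
Substitute into the plane: n·(P_0 + tn) = -44 gives -333 + 289t = -44, so t = 1.
Foot = (27, -27, -3) + 1·(1, 12, 12) = (28, -15, 9).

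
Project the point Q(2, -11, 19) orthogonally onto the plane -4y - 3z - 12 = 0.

n = (0, -4, -3), |n|² = 25, and n·Q − 12 = -25.
t = -25/25 = -1, so the foot is Q − t·n = (2, -11, 19) − (-1)·(0, -4, -3) = (2, -15, 16).

(2, -15, 16)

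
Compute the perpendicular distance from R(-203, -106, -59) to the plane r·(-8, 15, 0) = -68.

6

d = |(-8)·(-203) + 15·(-106) − (-68)| / √(64 + 225 + 0) = |102| / 17 = 6.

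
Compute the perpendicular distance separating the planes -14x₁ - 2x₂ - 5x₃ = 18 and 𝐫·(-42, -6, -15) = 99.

Divide the second equation by 3 to match normals: -14x₁ - 2x₂ - 5x₃ = 33.
With common normal n = (-14, -2, -5) (|n| = 15), the distance is |18 − 33|/|n| = 15/15 = 1.

1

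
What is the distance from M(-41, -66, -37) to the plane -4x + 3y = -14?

Normal vector n = (-4, 3, 0), and n·(-41, -66, -37) - (-14) = -20.
|n| = √(16 + 9 + 0) = 5, so the distance is |-20|/5 = 4.

4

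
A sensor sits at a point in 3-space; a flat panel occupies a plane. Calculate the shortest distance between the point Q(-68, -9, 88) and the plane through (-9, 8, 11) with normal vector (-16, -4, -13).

The plane has equation n·(r − (-9, 8, 11)) = 0, i.e. n·r = -31.
Then n·(-68, -9, 88) - (-31) = 11.
|n| = √(256 + 16 + 169) = 21, so the distance is |11|/21 = 11/21.

11/21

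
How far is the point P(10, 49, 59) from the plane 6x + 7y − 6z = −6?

5

Normal vector n = (6, 7, −6), and n·(10, 49, 59) − (−6) = 55.
|n| = √(36 + 49 + 36) = 11, so the distance is |55|/11 = 5.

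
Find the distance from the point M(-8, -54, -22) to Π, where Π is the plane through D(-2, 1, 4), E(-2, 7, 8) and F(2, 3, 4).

13√14/7

DE = (0, 6, 4) and DF = (4, 2, 0), so a normal is n = DE × DF = (-8, 16, -24).
Then n·(-8, -54, -22) - (-64) = -208.
|n| = √(64 + 256 + 576) = 8√14, so the distance is |-208|/(8√14) = 26/√14.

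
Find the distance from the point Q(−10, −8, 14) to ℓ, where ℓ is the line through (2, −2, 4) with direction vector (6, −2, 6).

2√70

Direction vector d = (6, −2, 6).
AP = (−12, −6, 10); AP·d = 0, |AP|² = 280, |d|² = 76.
distance² = |AP|² − (AP·d)²/|d|² = 280 − 0/76 = 280, so the distance is 2√70.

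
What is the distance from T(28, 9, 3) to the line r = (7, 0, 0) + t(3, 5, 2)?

3√21

Direction vector d = (3, 5, 2).
AP = (21, 9, 3), and AP × d = (3, -33, 78).
|AP × d|² = 7182 and |d|² = 38, so the distance is √(7182/38) = √189 = 3√21.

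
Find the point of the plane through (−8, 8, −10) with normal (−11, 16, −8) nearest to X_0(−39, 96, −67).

The perpendicular from X_0 has direction n = (−11, 16, −8): r = (−39, 96, −67) + μ(−11, 16, −8).
Substitute into the plane: n·(X_0 + μn) = 296 gives 2501 + 441μ = 296, so μ = -5.
Foot = (−39, 96, −67) + (-5)·(−11, 16, −8) = (16, 16, −27).

(16, 16, -27)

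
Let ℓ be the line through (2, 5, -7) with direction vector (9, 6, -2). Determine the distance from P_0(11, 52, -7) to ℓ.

Direction vector d = (9, 6, -2).
AP = (9, 47, 0), and AP × d = (-94, 18, -369).
|AP × d|² = 145321 and |d|² = 121, so the distance is √(145321/121) = √1201.

√1201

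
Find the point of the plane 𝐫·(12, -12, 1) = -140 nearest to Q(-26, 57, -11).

(10, 21, -8)

The perpendicular from Q has direction n = (12, -12, 1): r = (-26, 57, -11) + λ(12, -12, 1).
Substitute into the plane: n·(Q + λn) = -140 gives -1007 + 289λ = -140, so λ = 3.
Foot = (-26, 57, -11) + 3·(12, -12, 1) = (10, 21, -8).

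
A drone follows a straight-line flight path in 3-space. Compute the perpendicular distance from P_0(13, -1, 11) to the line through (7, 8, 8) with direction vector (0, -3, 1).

6

Direction vector d = (0, -3, 1).
AP = (6, -9, 3); AP·d = 30, |AP|² = 126, |d|² = 10.
distance² = |AP|² − (AP·d)²/|d|² = 126 − 900/10 = 36, so the distance is 6.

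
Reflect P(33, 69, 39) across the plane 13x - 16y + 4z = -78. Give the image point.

(59, 37, 47)

With n = (13, -16, 4), the signed offset is (n·P − (-78))/|n|² = -441/441 = -1.
P' = P − 2t·n = (33, 69, 39) − (-2)·(13, -16, 4) = (59, 37, 47).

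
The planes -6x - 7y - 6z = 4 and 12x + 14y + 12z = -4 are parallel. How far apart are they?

2/11

Divide the second equation by -2 to match normals: -6x - 7y - 6z = 2.
With common normal n = (-6, -7, -6) (|n| = 11), the distance is |4 − 2|/|n| = 2/11.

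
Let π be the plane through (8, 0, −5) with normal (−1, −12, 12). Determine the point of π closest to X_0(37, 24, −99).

n = (−1, −12, 12), |n|² = 289, and n·X_0 − (-68) = -1445.
t = -1445/289 = -5, so the foot is X_0 − t·n = (37, 24, −99) − (-5)·(−1, −12, 12) = (32, −36, −39).

(32, -36, -39)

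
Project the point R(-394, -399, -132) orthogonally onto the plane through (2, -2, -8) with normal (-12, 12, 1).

n = (-12, 12, 1), |n|² = 289, and n·R − (-56) = -136.
t = -136/289 = -8/17, so the foot is R − t·n = (-394, -399, -132) − (-8/17)·(-12, 12, 1) = (-6794/17, -6687/17, -2236/17).

(-6794/17, -6687/17, -2236/17)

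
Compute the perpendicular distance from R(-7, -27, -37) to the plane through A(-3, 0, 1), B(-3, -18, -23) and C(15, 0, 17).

AB = (0, -18, -24) and AC = (18, 0, 16), so a normal is n = AB × AC = (-288, -432, 324).
d = |(-288)·(-7) + (-432)·(-27) + 324·(-37) − 1188| / √(82944 + 186624 + 104976) = |504| / 612 = 14/17.

14/17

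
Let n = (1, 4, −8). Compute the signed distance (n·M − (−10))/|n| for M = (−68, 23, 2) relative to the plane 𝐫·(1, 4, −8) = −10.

n·M − (-10) = 18.
|n| = 9, so the signed distance is 18/9 = 2.

2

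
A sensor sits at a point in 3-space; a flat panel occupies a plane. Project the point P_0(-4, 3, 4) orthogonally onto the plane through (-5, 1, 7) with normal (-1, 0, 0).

(-5, 3, 4)

The perpendicular from P_0 has direction n = (-1, 0, 0): r = (-4, 3, 4) + μ(-1, 0, 0).
Substitute into the plane: n·(P_0 + μn) = 5 gives 4 + 1μ = 5, so μ = 1.
Foot = (-4, 3, 4) + 1·(-1, 0, 0) = (-5, 3, 4).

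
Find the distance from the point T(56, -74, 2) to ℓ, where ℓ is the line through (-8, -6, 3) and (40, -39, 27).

A direction vector is d = (48, -33, 24).
AP = (64, -68, -1), and AP × d = (-1665, -1584, 1152).
|AP × d|² = 6608385 and |d|² = 3969, so the distance is √(6608385/3969) = √1665 = 3√185.

3√185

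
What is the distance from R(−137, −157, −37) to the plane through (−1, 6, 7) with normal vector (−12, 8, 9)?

The plane has equation n·(r − (−1, 6, 7)) = 0, i.e. n·r = 123.
d = |(-12)·(-137) + 8·(-157) + 9·(-37) − 123| / √(144 + 64 + 81) = |-68| / 17 = 4.

4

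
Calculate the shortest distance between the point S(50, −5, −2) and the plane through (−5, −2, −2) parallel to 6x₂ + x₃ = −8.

18√37/37

Parallel planes share the normal n = (0, 6, 1); since (−5, −2, −2) lies on the plane, its equation is 6x₂ + x₃ = -14.
n = (0, 6, 1); n·P − (-14) = -18; |n| = √37; distance = 18/√37 = 18√37/37.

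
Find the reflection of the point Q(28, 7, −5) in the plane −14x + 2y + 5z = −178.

(0, 11, 5)

n = (−14, 2, 5), |n|² = 225, n·Q − (-178) = -225, so t = -225/225 = -1.
Foot F = Q − (-1)·n = (14, 9, 0); the reflection is 2F − Q = (0, 11, 5).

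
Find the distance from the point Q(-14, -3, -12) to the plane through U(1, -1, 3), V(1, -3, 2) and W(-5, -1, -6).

17√14/14

UV = (0, -2, -1) and UW = (-6, 0, -9), so a normal is n = UV × UW = (18, 6, -12).
d = |18·(-14) + 6·(-3) + (-12)·(-12) − (-24)| / √(324 + 36 + 144) = |-102| / (6√14) = 17/√14.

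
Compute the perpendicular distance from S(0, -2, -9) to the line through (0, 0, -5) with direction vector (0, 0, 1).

2

Direction vector d = (0, 0, 1).
AP = (0, -2, -4); AP·d = -4, |AP|² = 20, |d|² = 1.
distance² = |AP|² − (AP·d)²/|d|² = 20 − 16/1 = 4, so the distance is 2.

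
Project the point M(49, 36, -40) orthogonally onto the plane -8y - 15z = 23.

(49, 44, -25)

The perpendicular from M has direction n = (0, -8, -15): r = (49, 36, -40) + t(0, -8, -15).
Substitute into the plane: n·(M + tn) = 23 gives 312 + 289t = 23, so t = -1.
Foot = (49, 36, -40) + (-1)·(0, -8, -15) = (49, 44, -25).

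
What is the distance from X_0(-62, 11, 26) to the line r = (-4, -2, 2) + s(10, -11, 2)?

Direction vector d = (10, -11, 2).
AP = (-58, 13, 24), and AP × d = (290, 356, 508).
|AP × d|² = 468900 and |d|² = 225, so the distance is √(468900/225) = √2084 = 2√521.

2√521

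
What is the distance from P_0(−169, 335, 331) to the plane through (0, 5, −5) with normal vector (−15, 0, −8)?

The plane has equation n·(r − (0, 5, −5)) = 0, i.e. n·r = 40.
n = (−15, 0, −8); n·P − 40 = -153; |n| = 17; distance = 153/17 = 9.

9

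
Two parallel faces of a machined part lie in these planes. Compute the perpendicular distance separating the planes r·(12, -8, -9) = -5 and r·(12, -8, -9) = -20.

15/17

Both planes have normal n = (12, -8, -9), |n| = 17. Any point on the first plane is at distance |(-20) − (-5)|/|n| = 15/17 from the second.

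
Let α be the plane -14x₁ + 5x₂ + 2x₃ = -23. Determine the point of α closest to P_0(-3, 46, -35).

(11, 41, -37)

The perpendicular from P_0 has direction n = (-14, 5, 2): r = (-3, 46, -35) + t(-14, 5, 2).
Substitute into the plane: n·(P_0 + tn) = -23 gives 202 + 225t = -23, so t = -1.
Foot = (-3, 46, -35) + (-1)·(-14, 5, 2) = (11, 41, -37).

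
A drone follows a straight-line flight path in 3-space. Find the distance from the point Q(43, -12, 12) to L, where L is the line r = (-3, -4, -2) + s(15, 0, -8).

2√305

Direction vector d = (15, 0, -8).
AP = (46, -8, 14), and AP × d = (64, 578, 120).
|AP × d|² = 352580 and |d|² = 289, so the distance is √(352580/289) = √1220 = 2√305.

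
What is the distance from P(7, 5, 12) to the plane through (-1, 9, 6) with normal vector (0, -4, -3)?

2/5

The plane has equation n·(r − (-1, 9, 6)) = 0, i.e. n·r = -54.
n = (0, -4, -3); n·P − (-54) = -2; |n| = 5; distance = 2/5.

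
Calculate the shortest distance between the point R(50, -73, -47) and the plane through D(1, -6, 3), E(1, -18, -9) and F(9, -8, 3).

DE = (0, -12, -12) and DF = (8, -2, 0), so a normal is n = DE × DF = (-24, -96, 96).
n = (-24, -96, 96); n·P − 840 = 456; |n| = 24√33; distance = 456/(24√33) = 19√33/33.

19/√33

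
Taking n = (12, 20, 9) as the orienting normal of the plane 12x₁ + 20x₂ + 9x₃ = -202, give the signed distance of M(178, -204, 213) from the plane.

n·M − (-202) = 175.
|n| = 25, so the signed distance is 175/25 = 7.

7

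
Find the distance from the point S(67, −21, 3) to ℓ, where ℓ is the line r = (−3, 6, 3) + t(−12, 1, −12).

Direction vector d = (−12, 1, −12).
AP = (70, −27, 0); AP·d = -867, |AP|² = 5629, |d|² = 289.
distance² = |AP|² − (AP·d)²/|d|² = 5629 − 751689/289 = 3028, so the distance is 2√757.

2√757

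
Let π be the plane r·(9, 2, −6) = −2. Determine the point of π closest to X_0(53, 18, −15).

The perpendicular from X_0 has direction n = (9, 2, −6): r = (53, 18, −15) + λ(9, 2, −6).
Substitute into the plane: n·(X_0 + λn) = -2 gives 603 + 121λ = -2, so λ = -5.
Foot = (53, 18, −15) + (-5)·(9, 2, −6) = (8, 8, 15).

(8, 8, 15)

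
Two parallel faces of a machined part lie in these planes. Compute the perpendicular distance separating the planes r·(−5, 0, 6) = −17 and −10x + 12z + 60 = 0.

13√61/61

Divide the second equation by 2 to match normals: −5x + 6z = -30.
With common normal n = (−5, 0, 6) (|n| = √61), the distance is |(-17) − (-30)|/|n| = 13/√61 = 13√61/61.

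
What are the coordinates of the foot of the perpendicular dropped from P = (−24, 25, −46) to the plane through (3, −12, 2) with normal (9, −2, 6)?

The perpendicular from P has direction n = (9, −2, 6): r = (−24, 25, −46) + t(9, −2, 6).
Substitute into the plane: n·(P + tn) = 63 gives -542 + 121t = 63, so t = 5.
Foot = (−24, 25, −46) + 5·(9, −2, 6) = (21, 15, −16).

(21, 15, -16)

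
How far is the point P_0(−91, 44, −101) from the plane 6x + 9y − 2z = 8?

4

Normal vector n = (6, 9, −2), and n·(−91, 44, −101) − 8 = 44.
|n| = √(36 + 81 + 4) = 11, so the distance is |44|/11 = 4.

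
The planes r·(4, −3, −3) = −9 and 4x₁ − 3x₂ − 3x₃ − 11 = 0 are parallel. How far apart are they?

With common normal n = (4, −3, −3) (|n| = √34), the distance is |(-9) − 11|/|n| = 20/√34.

20/√34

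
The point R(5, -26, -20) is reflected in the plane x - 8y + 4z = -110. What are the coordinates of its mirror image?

(-1, 22, -44)

n = (1, -8, 4), |n|² = 81, n·R − (-110) = 243, so t = 243/81 = 3.
Foot F = R − 3·n = (2, -2, -32); the reflection is 2F − R = (-1, 22, -44).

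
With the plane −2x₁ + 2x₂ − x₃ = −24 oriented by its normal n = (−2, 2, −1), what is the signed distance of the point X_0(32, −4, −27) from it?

n·X_0 − (-24) = -21.
|n| = 3, so the signed distance is -21/3 = -7.

-7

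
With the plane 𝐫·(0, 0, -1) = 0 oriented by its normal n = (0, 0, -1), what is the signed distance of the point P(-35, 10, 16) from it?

n·P − 0 = -16.
|n| = 1, so the signed distance is -16/1 = -16.

-16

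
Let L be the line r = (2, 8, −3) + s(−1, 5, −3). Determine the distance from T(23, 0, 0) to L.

√374

Direction vector d = (−1, 5, −3).
AP = (21, −8, 3), and AP × d = (9, 60, 97).
|AP × d|² = 13090 and |d|² = 35, so the distance is √(13090/35) = √374.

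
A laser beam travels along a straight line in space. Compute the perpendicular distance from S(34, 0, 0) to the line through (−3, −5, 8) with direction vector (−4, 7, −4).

Direction vector d = (−4, 7, −4).
AP = (37, 5, −8), and AP × d = (36, 180, 279).
|AP × d|² = 111537 and |d|² = 81, so the distance is √(111537/81) = √1377 = 9√17.

9√17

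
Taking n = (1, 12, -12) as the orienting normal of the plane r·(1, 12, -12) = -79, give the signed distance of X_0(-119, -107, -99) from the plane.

n·X_0 − (-79) = -136.
|n| = 17, so the signed distance is -136/17 = -8.

-8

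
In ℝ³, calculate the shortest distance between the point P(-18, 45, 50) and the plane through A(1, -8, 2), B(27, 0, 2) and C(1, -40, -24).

1/7

AB = (26, 8, 0) and AC = (0, -32, -26), so a normal is n = AB × AC = (-208, 676, -832).
Then n·(-18, 45, 50) - (-7280) = -156.
|n| = √(43264 + 456976 + 692224) = 1092, so the distance is |-156|/1092 = 1/7.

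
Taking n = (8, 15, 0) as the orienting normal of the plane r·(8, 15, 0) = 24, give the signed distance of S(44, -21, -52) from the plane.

13/17

n·S − 24 = 13.
|n| = 17, so the signed distance is 13/17.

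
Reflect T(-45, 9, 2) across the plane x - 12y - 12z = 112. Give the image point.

(-43, -15, -22)

With n = (1, -12, -12), the signed offset is (n·T − 112)/|n|² = -289/289 = -1.
T' = T − 2t·n = (-45, 9, 2) − (-2)·(1, -12, -12) = (-43, -15, -22).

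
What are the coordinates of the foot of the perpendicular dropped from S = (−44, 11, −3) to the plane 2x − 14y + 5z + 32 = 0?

(-42, -3, 2)

The perpendicular from S has direction n = (2, −14, 5): r = (−44, 11, −3) + t(2, −14, 5).
Substitute into the plane: n·(S + tn) = -32 gives -257 + 225t = -32, so t = 1.
Foot = (−44, 11, −3) + 1·(2, −14, 5) = (−42, −3, 2).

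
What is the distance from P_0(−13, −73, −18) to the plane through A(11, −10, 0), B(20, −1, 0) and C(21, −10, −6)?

AB = (9, 9, 0) and AC = (10, 0, −6), so a normal is n = AB × AC = (−54, 54, −90).
Then n·(−13, −73, −18) − (−1134) = −486.
|n| = √(2916 + 2916 + 8100) = 18√43, so the distance is |-486|/(18√43) = 27√43/43.

27√43/43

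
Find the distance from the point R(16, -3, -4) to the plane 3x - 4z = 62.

2/5

Normal vector n = (3, 0, -4), and n·(16, -3, -4) - 62 = 2.
|n| = √(9 + 0 + 16) = 5, so the distance is |2|/5 = 2/5.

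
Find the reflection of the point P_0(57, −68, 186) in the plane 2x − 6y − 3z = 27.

With n = (2, −6, −3), the signed offset is (n·P_0 − 27)/|n|² = -63/49 = -9/7.
P_0' = P_0 − 2t·n = (57, −68, 186) − (-18/7)·(2, −6, −3) = (435/7, −584/7, 1248/7).

(435/7, -584/7, 1248/7)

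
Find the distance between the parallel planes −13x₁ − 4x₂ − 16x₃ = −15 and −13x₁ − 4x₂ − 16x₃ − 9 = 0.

8/7

Both planes have normal n = (−13, −4, −16), |n| = 21. Any point on the first plane is at distance |9 − (-15)|/|n| = 24/21 = 8/7 from the second.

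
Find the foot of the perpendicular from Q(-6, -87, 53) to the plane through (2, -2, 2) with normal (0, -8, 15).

(-6, -47, -22)

n = (0, -8, 15), |n|² = 289, and n·Q − 46 = 1445.
t = 1445/289 = 5, so the foot is Q − t·n = (-6, -87, 53) − 5·(0, -8, 15) = (-6, -47, -22).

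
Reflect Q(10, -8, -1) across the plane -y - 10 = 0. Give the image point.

(10, -12, -1)

n = (0, -1, 0), |n|² = 1, n·Q − 10 = -2, so t = -2/1 = -2.
Foot F = Q − (-2)·n = (10, -10, -1); the reflection is 2F − Q = (10, -12, -1).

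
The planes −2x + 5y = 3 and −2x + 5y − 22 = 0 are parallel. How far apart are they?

Both planes have normal n = (−2, 5, 0), |n| = √29. Any point on the first plane is at distance |22 − 3|/|n| = 19/√29 from the second.

19√29/29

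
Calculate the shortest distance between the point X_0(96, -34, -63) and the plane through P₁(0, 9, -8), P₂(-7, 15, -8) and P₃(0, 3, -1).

P₁P₂ = (-7, 6, 0) and P₁P₃ = (0, -6, 7), so a normal is n = P₁P₂ × P₁P₃ = (42, 49, 42).
Then n·(96, -34, -63) - 105 = -385.
|n| = √(1764 + 2401 + 1764) = 77, so the distance is |-385|/77 = 5.

5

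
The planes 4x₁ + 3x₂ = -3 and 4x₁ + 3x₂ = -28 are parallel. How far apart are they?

With common normal n = (4, 3, 0) (|n| = 5), the distance is |(-3) − (-28)|/|n| = 25/5 = 5.

5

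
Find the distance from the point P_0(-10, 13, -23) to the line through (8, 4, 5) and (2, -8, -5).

3√101

A direction vector is d = (-6, -12, -10).
AP = (-18, 9, -28), and AP × d = (-426, -12, 270).
|AP × d|² = 254520 and |d|² = 280, so the distance is √(254520/280) = √909 = 3√101.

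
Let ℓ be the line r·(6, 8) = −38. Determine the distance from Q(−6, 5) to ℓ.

21/5

d = |6·(-6) + 8·5 − (-38)| / √(36 + 64) = |42|/10 = 21/5.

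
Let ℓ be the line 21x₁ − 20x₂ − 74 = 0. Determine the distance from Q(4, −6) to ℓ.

The normal to the line is n = (21, −20) with |n| = 29.
|n·Q − 74| = |204 − 74| = 130, so the distance is 130/29.

130/29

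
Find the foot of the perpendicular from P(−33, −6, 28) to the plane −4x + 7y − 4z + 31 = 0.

(-293/9, -61/9, 256/9)

The perpendicular from P has direction n = (−4, 7, −4): r = (−33, −6, 28) + μ(−4, 7, −4).
Substitute into the plane: n·(P + μn) = -31 gives -22 + 81μ = -31, so μ = -1/9.
Foot = (−33, −6, 28) + (-1/9)·(−4, 7, −4) = (−293/9, −61/9, 256/9).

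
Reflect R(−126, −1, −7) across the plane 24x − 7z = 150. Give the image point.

With n = (24, 0, −7), the signed offset is (n·R − 150)/|n|² = -3125/625 = -5.
R' = R − 2t·n = (−126, −1, −7) − (-10)·(24, 0, −7) = (114, −1, −77).

(114, -1, -77)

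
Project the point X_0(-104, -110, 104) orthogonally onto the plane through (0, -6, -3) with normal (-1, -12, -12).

The perpendicular from X_0 has direction n = (-1, -12, -12): r = (-104, -110, 104) + λ(-1, -12, -12).
Substitute into the plane: n·(X_0 + λn) = 108 gives 176 + 289λ = 108, so λ = -4/17.
Foot = (-104, -110, 104) + (-4/17)·(-1, -12, -12) = (-1764/17, -1822/17, 1816/17).

(-1764/17, -1822/17, 1816/17)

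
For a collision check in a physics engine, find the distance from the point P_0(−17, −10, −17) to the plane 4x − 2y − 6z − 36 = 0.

9/√14

d = |4·(-17) + (-2)·(-10) + (-6)·(-17) − 36| / √(16 + 4 + 36) = |18| / (2√14) = 9/√14.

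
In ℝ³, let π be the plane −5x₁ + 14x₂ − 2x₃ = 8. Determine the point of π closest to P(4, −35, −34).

(-6, -7, -38)

The perpendicular from P has direction n = (−5, 14, −2): r = (4, −35, −34) + t(−5, 14, −2).
Substitute into the plane: n·(P + tn) = 8 gives -442 + 225t = 8, so t = 2.
Foot = (4, −35, −34) + 2·(−5, 14, −2) = (−6, −7, −38).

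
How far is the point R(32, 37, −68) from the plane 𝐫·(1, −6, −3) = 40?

26/√46

Normal vector n = (1, −6, −3), and n·(32, 37, −68) − 40 = −26.
|n| = √(1 + 36 + 9) = √46, so the distance is |-26|/√46 = 13√46/23.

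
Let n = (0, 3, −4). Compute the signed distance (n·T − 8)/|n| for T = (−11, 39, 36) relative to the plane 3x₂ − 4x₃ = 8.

n·T − 8 = -35.
|n| = 5, so the signed distance is -35/5 = -7.

-7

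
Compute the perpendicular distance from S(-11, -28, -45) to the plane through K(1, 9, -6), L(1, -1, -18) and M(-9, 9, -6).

KL = (0, -10, -12) and KM = (-10, 0, 0), so a normal is n = KL × KM = (0, 120, -100).
d = |120·(-28) + (-100)·(-45) − 1680| / √(0 + 14400 + 10000) = |-540| / (20√61) = 27√61/61.

27/√61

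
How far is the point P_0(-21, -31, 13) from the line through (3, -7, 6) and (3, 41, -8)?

A direction vector is d = (0, 48, -14).
AP = (-24, -24, 7); AP·d = -1250, |AP|² = 1201, |d|² = 2500.
distance² = |AP|² − (AP·d)²/|d|² = 1201 − 1562500/2500 = 576, so the distance is 24.

24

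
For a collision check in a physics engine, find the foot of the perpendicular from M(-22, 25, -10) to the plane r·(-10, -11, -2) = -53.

(-106/5, 647/25, -246/25)

n = (-10, -11, -2), |n|² = 225, and n·M − (-53) = 18.
t = 18/225 = 2/25, so the foot is M − t·n = (-22, 25, -10) − (2/25)·(-10, -11, -2) = (-106/5, 647/25, -246/25).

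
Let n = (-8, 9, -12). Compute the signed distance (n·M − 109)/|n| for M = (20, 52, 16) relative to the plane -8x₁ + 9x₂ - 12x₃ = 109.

7/17

n·M − 109 = 7.
|n| = 17, so the signed distance is 7/17.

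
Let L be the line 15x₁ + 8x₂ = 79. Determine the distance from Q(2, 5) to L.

9/17

d = |15·2 + 8·5 − 79| / √(225 + 64) = |-9|/17 = 9/17.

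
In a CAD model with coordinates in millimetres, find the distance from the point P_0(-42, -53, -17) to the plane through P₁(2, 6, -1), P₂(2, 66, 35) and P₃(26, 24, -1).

8/25

P₁P₂ = (0, 60, 36) and P₁P₃ = (24, 18, 0), so a normal is n = P₁P₂ × P₁P₃ = (-648, 864, -1440).
Then n·(-42, -53, -17) - 5328 = 576.
|n| = √(419904 + 746496 + 2073600) = 1800, so the distance is |576|/1800 = 8/25.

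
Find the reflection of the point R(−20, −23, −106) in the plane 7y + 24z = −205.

(-20, 33, 86)

With n = (0, 7, 24), the signed offset is (n·R − (-205))/|n|² = -2500/625 = -4.
R' = R − 2t·n = (−20, −23, −106) − (-8)·(0, 7, 24) = (−20, 33, 86).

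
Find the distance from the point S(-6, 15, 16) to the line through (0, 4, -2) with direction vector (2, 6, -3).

√481

Direction vector d = (2, 6, -3).
AP = (-6, 11, 18); AP·d = 0, |AP|² = 481, |d|² = 49.
distance² = |AP|² − (AP·d)²/|d|² = 481 − 0/49 = 481, so the distance is √481.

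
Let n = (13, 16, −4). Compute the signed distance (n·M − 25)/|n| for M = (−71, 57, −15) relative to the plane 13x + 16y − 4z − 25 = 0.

8/7

n·M − 25 = 24.
|n| = 21, so the signed distance is 24/21 = 8/7.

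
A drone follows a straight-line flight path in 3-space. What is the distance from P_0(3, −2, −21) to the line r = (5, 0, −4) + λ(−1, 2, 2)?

3√17

Direction vector d = (−1, 2, 2).
AP = (−2, −2, −17), and AP × d = (30, 21, −6).
|AP × d|² = 1377 and |d|² = 9, so the distance is √(1377/9) = √153 = 3√17.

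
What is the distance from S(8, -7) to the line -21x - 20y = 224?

252/29

The normal to the line is n = (-21, -20) with |n| = 29.
|n·S − 224| = |-28 − 224| = 252, so the distance is 252/29.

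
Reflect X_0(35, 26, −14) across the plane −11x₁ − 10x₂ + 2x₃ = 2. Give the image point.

With n = (−11, −10, 2), the signed offset is (n·X_0 − 2)/|n|² = -675/225 = -3.
X_0' = X_0 − 2t·n = (35, 26, −14) − (-6)·(−11, −10, 2) = (−31, −34, −2).

(-31, -34, -2)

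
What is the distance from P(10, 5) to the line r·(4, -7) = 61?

56√65/65

d = |4·10 + (-7)·5 − 61| / √(16 + 49) = |-56|/√65 = 56/√65.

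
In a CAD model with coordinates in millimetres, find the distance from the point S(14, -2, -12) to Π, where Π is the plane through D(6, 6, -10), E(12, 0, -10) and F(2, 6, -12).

DE = (6, -6, 0) and DF = (-4, 0, -2), so a normal is n = DE × DF = (12, 12, -24).
n = (12, 12, -24); n·P − 384 = 48; |n| = 12√6; distance = 48/(12√6) = 4/√6.

4/√6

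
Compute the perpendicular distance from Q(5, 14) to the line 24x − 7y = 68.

The normal to the line is n = (24, −7) with |n| = 25.
|n·Q − 68| = |22 − 68| = 46, so the distance is 46/25.

46/25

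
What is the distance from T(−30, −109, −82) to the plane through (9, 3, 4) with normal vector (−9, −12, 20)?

The plane has equation n·(r − (9, 3, 4)) = 0, i.e. n·r = -37.
Then n·(−30, −109, −82) − (−37) = −25.
|n| = √(81 + 144 + 400) = 25, so the distance is |-25|/25 = 1.

1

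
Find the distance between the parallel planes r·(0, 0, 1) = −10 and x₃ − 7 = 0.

Both planes have normal n = (0, 0, 1), |n| = 1. Any point on the first plane is at distance |7 − (-10)|/|n| = 17/1 = 17 from the second.

17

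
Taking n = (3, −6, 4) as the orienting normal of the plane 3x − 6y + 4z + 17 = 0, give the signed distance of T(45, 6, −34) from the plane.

-20/√61

n·T − (-17) = -20.
|n| = √61, so the signed distance is -20/√61.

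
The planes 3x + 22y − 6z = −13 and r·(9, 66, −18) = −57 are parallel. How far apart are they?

Divide the second equation by 3 to match normals: 3x + 22y − 6z = -19.
Both planes have normal n = (3, 22, −6), |n| = 23. Any point on the first plane is at distance |(-19) − (-13)|/|n| = 6/23 from the second.

6/23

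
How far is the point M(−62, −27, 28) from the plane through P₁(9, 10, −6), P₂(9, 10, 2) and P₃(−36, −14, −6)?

13/17

P₁P₂ = (0, 0, 8) and P₁P₃ = (−45, −24, 0), so a normal is n = P₁P₂ × P₁P₃ = (192, −360, 0).
Then n·(−62, −27, 28) − (−1872) = −312.
|n| = √(36864 + 129600 + 0) = 408, so the distance is |-312|/408 = 13/17.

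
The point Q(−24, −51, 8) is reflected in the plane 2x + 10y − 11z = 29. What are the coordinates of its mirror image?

n = (2, 10, −11), |n|² = 225, n·Q − 29 = -675, so t = -675/225 = -3.
Foot F = Q − (-3)·n = (−18, −21, −25); the reflection is 2F − Q = (−12, 9, −58).

(-12, 9, -58)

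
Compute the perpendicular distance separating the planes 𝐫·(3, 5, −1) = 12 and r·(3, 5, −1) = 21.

9/√35

Both planes have normal n = (3, 5, −1), |n| = √35. Any point on the first plane is at distance |21 − 12|/|n| = 9/√35 = 9√35/35 from the second.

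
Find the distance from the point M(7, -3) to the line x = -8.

d = |1·7 + 0·(-3) − (-8)| / √(1 + 0) = |15|/1 = 15.

15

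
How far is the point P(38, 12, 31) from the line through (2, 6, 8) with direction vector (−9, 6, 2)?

9√17

Direction vector d = (−9, 6, 2).
AP = (36, 6, 23), and AP × d = (−126, −279, 270).
|AP × d|² = 166617 and |d|² = 121, so the distance is √(166617/121) = √1377 = 9√17.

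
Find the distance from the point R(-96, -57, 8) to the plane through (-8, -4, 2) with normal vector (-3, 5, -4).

5/√2

The plane has equation n·(r − (-8, -4, 2)) = 0, i.e. n·r = -4.
d = |(-3)·(-96) + 5·(-57) + (-4)·8 − (-4)| / √(9 + 25 + 16) = |-25| / (5√2) = 5√2/2.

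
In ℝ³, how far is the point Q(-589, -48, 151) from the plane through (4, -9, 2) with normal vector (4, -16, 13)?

9

The plane has equation n·(r − (4, -9, 2)) = 0, i.e. n·r = 186.
n = (4, -16, 13); n·P − 186 = 189; |n| = 21; distance = 189/21 = 9.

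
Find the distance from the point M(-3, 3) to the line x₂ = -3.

The normal to the line is n = (0, 1) with |n| = 1.
|n·M − (-3)| = |3 − (-3)| = 6, so the distance is 6/1 = 6.

6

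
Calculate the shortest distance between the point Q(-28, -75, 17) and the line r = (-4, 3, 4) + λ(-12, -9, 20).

3√481

Direction vector d = (-12, -9, 20).
AP = (-24, -78, 13), and AP × d = (-1443, 324, -720).
|AP × d|² = 2705625 and |d|² = 625, so the distance is √(2705625/625) = √4329 = 3√481.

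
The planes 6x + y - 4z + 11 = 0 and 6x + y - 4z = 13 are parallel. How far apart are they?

With common normal n = (6, 1, -4) (|n| = √53), the distance is |(-11) − 13|/|n| = 24/√53.

24√53/53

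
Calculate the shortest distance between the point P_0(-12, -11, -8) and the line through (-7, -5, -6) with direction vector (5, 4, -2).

2√5

Direction vector d = (5, 4, -2).
AP = (-5, -6, -2), and AP × d = (20, -20, 10).
|AP × d|² = 900 and |d|² = 45, so the distance is √(900/45) = √20 = 2√5.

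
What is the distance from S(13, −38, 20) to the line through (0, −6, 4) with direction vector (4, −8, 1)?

Direction vector d = (4, −8, 1).
AP = (13, −32, 16), and AP × d = (96, 51, 24).
|AP × d|² = 12393 and |d|² = 81, so the distance is √(12393/81) = √153 = 3√17.

3√17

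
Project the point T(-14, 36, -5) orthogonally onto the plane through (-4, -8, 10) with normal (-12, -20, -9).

(-26, 16, -14)

The perpendicular from T has direction n = (-12, -20, -9): r = (-14, 36, -5) + λ(-12, -20, -9).
Substitute into the plane: n·(T + λn) = 118 gives -507 + 625λ = 118, so λ = 1.
Foot = (-14, 36, -5) + 1·(-12, -20, -9) = (-26, 16, -14).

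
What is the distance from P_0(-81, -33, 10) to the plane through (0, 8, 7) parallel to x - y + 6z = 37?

22/√38

Parallel planes share the normal n = (1, -1, 6); since (0, 8, 7) lies on the plane, its equation is x - y + 6z = 34.
Then n·(-81, -33, 10) - 34 = -22.
|n| = √(1 + 1 + 36) = √38, so the distance is |-22|/√38 = 22/√38.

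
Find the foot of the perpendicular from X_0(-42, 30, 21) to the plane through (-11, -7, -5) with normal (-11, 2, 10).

n = (-11, 2, 10), |n|² = 225, and n·X_0 − 57 = 675.
t = 675/225 = 3, so the foot is X_0 − t·n = (-42, 30, 21) − 3·(-11, 2, 10) = (-9, 24, -9).

(-9, 24, -9)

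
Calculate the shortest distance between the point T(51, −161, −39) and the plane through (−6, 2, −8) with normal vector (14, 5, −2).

3

The plane has equation n·(r − (−6, 2, −8)) = 0, i.e. n·r = -58.
n = (14, 5, −2); n·P − (-58) = 45; |n| = 15; distance = 45/15 = 3.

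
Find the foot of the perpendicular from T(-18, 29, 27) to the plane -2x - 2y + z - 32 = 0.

The perpendicular from T has direction n = (-2, -2, 1): r = (-18, 29, 27) + t(-2, -2, 1).
Substitute into the plane: n·(T + tn) = 32 gives 5 + 9t = 32, so t = 3.
Foot = (-18, 29, 27) + 3·(-2, -2, 1) = (-24, 23, 30).

(-24, 23, 30)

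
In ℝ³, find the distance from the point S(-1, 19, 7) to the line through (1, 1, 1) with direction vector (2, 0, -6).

18

Direction vector d = (2, 0, -6).
AP = (-2, 18, 6); AP·d = -40, |AP|² = 364, |d|² = 40.
distance² = |AP|² − (AP·d)²/|d|² = 364 − 1600/40 = 324, so the distance is 18.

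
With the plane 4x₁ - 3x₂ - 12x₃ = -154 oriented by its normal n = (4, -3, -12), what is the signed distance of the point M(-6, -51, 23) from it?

n·M − (-154) = 7.
|n| = 13, so the signed distance is 7/13.

7/13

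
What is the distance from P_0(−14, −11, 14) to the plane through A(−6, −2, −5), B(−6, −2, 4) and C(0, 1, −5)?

2√5

AB = (0, 0, 9) and AC = (6, 3, 0), so a normal is n = AB × AC = (−27, 54, 0).
n = (−27, 54, 0); n·P − 54 = -270; |n| = 27√5; distance = 270/(27√5) = 2√5.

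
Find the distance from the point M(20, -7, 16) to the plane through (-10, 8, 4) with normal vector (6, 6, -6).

√3

The plane has equation n·(r − (-10, 8, 4)) = 0, i.e. n·r = -36.
n = (6, 6, -6); n·P − (-36) = 18; |n| = 6√3; distance = 18/(6√3) = √3.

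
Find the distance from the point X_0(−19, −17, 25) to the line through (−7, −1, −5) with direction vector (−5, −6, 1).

√742

Direction vector d = (−5, −6, 1).
AP = (−12, −16, 30), and AP × d = (164, −138, −8).
|AP × d|² = 46004 and |d|² = 62, so the distance is √(46004/62) = √742.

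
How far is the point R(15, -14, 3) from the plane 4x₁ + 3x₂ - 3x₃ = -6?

Normal vector n = (4, 3, -3), and n·(15, -14, 3) - (-6) = 15.
|n| = √(16 + 9 + 9) = √34, so the distance is |15|/√34 = 15√34/34.

15√34/34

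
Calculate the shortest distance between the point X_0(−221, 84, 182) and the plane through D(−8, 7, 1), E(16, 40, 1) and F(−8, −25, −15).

DE = (24, 33, 0) and DF = (0, −32, −16), so a normal is n = DE × DF = (−528, 384, −768).
d = |(-528)·(-221) + 384·84 + (-768)·182 − 6144| / √(278784 + 147456 + 589824) = |3024| / 1008 = 3.

3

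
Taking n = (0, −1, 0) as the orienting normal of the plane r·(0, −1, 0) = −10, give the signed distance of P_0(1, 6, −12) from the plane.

4

n·P_0 − (-10) = 4.
|n| = 1, so the signed distance is 4/1 = 4.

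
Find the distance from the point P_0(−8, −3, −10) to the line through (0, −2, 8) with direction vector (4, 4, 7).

Direction vector d = (4, 4, 7).
AP = (−8, −1, −18), and AP × d = (65, −16, −28).
|AP × d|² = 5265 and |d|² = 81, so the distance is √(5265/81) = √65.

√65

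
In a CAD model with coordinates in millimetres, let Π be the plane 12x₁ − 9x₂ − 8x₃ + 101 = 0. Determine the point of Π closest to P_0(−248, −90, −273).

n = (12, −9, −8), |n|² = 289, and n·P_0 − (-101) = 119.
t = 119/289 = 7/17, so the foot is P_0 − t·n = (−248, −90, −273) − (7/17)·(12, −9, −8) = (−4300/17, −1467/17, −4585/17).

(-4300/17, -1467/17, -4585/17)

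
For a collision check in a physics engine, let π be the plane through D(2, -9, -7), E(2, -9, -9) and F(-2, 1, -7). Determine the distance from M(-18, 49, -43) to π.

DE = (0, 0, -2) and DF = (-4, 10, 0), so a normal is n = DE × DF = (20, 8, 0).
Then n·(-18, 49, -43) - (-32) = 64.
|n| = √(400 + 64 + 0) = 4√29, so the distance is |64|/(4√29) = 16√29/29.

16√29/29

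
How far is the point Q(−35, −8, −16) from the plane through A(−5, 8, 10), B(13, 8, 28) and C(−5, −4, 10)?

2√2

AB = (18, 0, 18) and AC = (0, −12, 0), so a normal is n = AB × AC = (216, 0, −216).
d = |216·(-35) + (-216)·(-16) − (-3240)| / √(46656 + 0 + 46656) = |-864| / (216√2) = 2√2.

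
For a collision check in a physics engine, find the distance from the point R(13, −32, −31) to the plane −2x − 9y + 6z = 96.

20/11

Normal vector n = (−2, −9, 6), and n·(13, −32, −31) − 96 = −20.
|n| = √(4 + 81 + 36) = 11, so the distance is |-20|/11 = 20/11.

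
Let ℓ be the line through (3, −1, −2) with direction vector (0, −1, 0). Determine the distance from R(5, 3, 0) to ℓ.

Direction vector d = (0, −1, 0).
AP = (2, 4, 2); AP·d = -4, |AP|² = 24, |d|² = 1.
distance² = |AP|² − (AP·d)²/|d|² = 24 − 16/1 = 8, so the distance is 2√2.

2√2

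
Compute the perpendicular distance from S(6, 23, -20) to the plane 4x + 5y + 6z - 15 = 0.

4/√77

d = |4·6 + 5·23 + 6·(-20) − 15| / √(16 + 25 + 36) = |4| / √77 = 4/√77.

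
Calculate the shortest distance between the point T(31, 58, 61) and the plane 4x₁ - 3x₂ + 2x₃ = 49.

Normal vector n = (4, -3, 2), and n·(31, 58, 61) - 49 = 23.
|n| = √(16 + 9 + 4) = √29, so the distance is |23|/√29 = 23/√29.

23√29/29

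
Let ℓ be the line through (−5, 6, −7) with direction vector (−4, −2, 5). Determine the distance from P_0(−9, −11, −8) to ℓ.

Direction vector d = (−4, −2, 5).
AP = (−4, −17, −1), and AP × d = (−87, 24, −60).
|AP × d|² = 11745 and |d|² = 45, so the distance is √(11745/45) = √261 = 3√29.

3√29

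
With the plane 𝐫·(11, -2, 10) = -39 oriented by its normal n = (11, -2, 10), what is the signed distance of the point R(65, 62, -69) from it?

n·R − (-39) = -60.
|n| = 15, so the signed distance is -60/15 = -4.

-4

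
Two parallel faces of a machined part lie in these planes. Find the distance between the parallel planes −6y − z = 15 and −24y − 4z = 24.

9/√37

Divide the second equation by 4 to match normals: −6y − z = 6.
Both planes have normal n = (0, −6, −1), |n| = √37. Any point on the first plane is at distance |6 − 15|/|n| = 9/√37 from the second.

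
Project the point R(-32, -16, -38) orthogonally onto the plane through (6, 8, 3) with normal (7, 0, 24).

(-18, -16, 10)

The perpendicular from R has direction n = (7, 0, 24): r = (-32, -16, -38) + λ(7, 0, 24).
Substitute into the plane: n·(R + λn) = 114 gives -1136 + 625λ = 114, so λ = 2.
Foot = (-32, -16, -38) + 2·(7, 0, 24) = (-18, -16, 10).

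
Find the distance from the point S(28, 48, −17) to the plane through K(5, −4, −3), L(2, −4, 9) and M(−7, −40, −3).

KL = (−3, 0, 12) and KM = (−12, −36, 0), so a normal is n = KL × KM = (432, −144, 108).
n = (432, −144, 108); n·P − 2412 = 936; |n| = 468; distance = 936/468 = 2.

2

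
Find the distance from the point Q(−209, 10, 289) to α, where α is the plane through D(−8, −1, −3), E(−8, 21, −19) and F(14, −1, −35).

4

DE = (0, 22, −16) and DF = (22, 0, −32), so a normal is n = DE × DF = (−704, −352, −484).
n = (−704, −352, −484); n·P − 7436 = -3696; |n| = 924; distance = 3696/924 = 4.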